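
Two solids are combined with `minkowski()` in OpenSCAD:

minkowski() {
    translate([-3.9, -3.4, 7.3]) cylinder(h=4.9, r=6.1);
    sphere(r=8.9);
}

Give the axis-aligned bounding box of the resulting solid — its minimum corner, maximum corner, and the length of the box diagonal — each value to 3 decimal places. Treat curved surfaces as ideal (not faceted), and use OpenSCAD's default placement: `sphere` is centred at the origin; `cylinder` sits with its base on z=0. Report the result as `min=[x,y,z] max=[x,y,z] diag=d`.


min=[-18.900,-18.400,-1.600] max=[11.100,11.600,21.100] diag=48.117

A = translate([-3.9, -3.4, 7.3]) cylinder(h=4.9, r=6.1) → bbox [-10,-9.5,7.3] .. [2.2,2.7,12.2]
B = sphere(r=8.9) → bbox [-8.9,-8.9,-8.9] .. [8.9,8.9,8.9]
lo = A.lo+B.lo = [-10-8.9, -9.5-8.9, 7.3-8.9] = [-18.900,-18.400,-1.600]
hi = A.hi+B.hi = [2.2+8.9, 2.7+8.9, 12.2+8.9] = [11.100,11.600,21.100]
diag = √(30²+30²+22.7²) = √2315.29 = 48.117


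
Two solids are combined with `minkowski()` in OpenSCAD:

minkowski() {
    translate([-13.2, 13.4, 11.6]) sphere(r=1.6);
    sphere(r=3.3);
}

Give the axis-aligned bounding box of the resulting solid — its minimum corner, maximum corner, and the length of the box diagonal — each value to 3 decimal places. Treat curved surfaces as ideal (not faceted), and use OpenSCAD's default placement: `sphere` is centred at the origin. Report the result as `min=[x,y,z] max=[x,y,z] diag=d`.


min=[-18.100,8.500,6.700] max=[-8.300,18.300,16.500] diag=16.974

A = translate([-13.2, 13.4, 11.6]) sphere(r=1.6) → bbox [-14.8,11.8,10] .. [-11.6,15,13.2]
B = sphere(r=3.3) → bbox [-3.3,-3.3,-3.3] .. [3.3,3.3,3.3]
lo = A.lo+B.lo = [-14.8-3.3, 11.8-3.3, 10-3.3] = [-18.100,8.500,6.700]
hi = A.hi+B.hi = [-11.6+3.3, 15+3.3, 13.2+3.3] = [-8.300,18.300,16.500]
diag = √(9.8²+9.8²+9.8²) = √288.12 = 16.974


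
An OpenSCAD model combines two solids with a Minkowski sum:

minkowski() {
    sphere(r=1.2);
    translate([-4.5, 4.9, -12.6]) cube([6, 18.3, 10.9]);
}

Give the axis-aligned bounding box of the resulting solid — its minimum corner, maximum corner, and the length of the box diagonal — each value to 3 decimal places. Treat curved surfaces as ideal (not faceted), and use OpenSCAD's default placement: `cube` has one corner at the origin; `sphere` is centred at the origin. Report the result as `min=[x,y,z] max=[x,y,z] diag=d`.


A = translate([-4.5, 4.9, -12.6]) cube([6, 18.3, 10.9]) → bbox [-4.5,4.9,-12.6] .. [1.5,23.2,-1.7]
B = sphere(r=1.2) → bbox [-1.2,-1.2,-1.2] .. [1.2,1.2,1.2]
lo = A.lo+B.lo = [-4.5-1.2, 4.9-1.2, -12.6-1.2] = [-5.700,3.700,-13.800]
hi = A.hi+B.hi = [1.5+1.2, 23.2+1.2, -1.7+1.2] = [2.700,24.400,-0.500]
diag = √(8.4²+20.7²+13.3²) = √675.94 = 25.999

min=[-5.700,3.700,-13.800] max=[2.700,24.400,-0.500] diag=25.999


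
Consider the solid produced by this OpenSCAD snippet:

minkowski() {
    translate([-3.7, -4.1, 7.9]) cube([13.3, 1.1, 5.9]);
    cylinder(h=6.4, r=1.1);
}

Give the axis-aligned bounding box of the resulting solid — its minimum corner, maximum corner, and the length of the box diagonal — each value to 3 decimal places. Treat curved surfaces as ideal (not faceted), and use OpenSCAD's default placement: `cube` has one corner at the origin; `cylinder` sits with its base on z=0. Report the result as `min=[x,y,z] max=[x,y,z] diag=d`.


min=[-4.800,-5.200,7.900] max=[10.700,-1.900,20.200] diag=20.061

A = translate([-3.7, -4.1, 7.9]) cube([13.3, 1.1, 5.9]) → bbox [-3.7,-4.1,7.9] .. [9.6,-3,13.8]
B = cylinder(h=6.4, r=1.1) → bbox [-1.1,-1.1,0] .. [1.1,1.1,6.4]
lo = A.lo+B.lo = [-3.7-1.1, -4.1-1.1, 7.9+0] = [-4.800,-5.200,7.900]
hi = A.hi+B.hi = [9.6+1.1, -3+1.1, 13.8+6.4] = [10.700,-1.900,20.200]
diag = √(15.5²+3.3²+12.3²) = √402.43 = 20.061


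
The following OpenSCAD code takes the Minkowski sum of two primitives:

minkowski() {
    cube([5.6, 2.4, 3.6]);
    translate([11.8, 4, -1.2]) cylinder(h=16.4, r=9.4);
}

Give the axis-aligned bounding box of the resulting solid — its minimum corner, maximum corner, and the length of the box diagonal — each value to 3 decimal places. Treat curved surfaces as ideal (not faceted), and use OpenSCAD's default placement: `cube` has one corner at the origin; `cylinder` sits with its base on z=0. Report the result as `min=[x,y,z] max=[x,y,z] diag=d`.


A = translate([11.8, 4, -1.2]) cylinder(h=16.4, r=9.4) → bbox [2.4,-5.4,-1.2] .. [21.2,13.4,15.2]
B = cube([5.6, 2.4, 3.6]) → bbox [0,0,0] .. [5.6,2.4,3.6]
lo = A.lo+B.lo = [2.4+0, -5.4+0, -1.2+0] = [2.400,-5.400,-1.200]
hi = A.hi+B.hi = [21.2+5.6, 13.4+2.4, 15.2+3.6] = [26.800,15.800,18.800]
diag = √(24.4²+21.2²+20²) = √1444.8 = 38.011

min=[2.400,-5.400,-1.200] max=[26.800,15.800,18.800] diag=38.011


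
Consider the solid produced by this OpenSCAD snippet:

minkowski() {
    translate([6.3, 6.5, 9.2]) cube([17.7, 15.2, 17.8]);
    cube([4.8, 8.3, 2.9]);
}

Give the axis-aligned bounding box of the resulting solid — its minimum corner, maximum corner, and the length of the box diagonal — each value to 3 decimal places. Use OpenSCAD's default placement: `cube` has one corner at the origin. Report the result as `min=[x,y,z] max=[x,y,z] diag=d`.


min=[6.300,6.500,9.200] max=[28.800,30.000,29.900] diag=38.562

A = translate([6.3, 6.5, 9.2]) cube([17.7, 15.2, 17.8]) → bbox [6.3,6.5,9.2] .. [24,21.7,27]
B = cube([4.8, 8.3, 2.9]) → bbox [0,0,0] .. [4.8,8.3,2.9]
lo = A.lo+B.lo = [6.3+0, 6.5+0, 9.2+0] = [6.300,6.500,9.200]
hi = A.hi+B.hi = [24+4.8, 21.7+8.3, 27+2.9] = [28.800,30.000,29.900]
diag = √(22.5²+23.5²+20.7²) = √1486.99 = 38.562


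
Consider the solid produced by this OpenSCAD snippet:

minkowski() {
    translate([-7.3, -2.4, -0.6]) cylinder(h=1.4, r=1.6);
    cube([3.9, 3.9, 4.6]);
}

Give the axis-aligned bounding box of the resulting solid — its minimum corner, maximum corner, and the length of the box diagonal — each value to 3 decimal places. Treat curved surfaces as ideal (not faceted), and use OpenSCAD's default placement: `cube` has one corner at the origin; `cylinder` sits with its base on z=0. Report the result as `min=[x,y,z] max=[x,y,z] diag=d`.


min=[-8.900,-4.000,-0.600] max=[-1.800,3.100,5.400] diag=11.697

A = translate([-7.3, -2.4, -0.6]) cylinder(h=1.4, r=1.6) → bbox [-8.9,-4,-0.6] .. [-5.7,-0.8,0.8]
B = cube([3.9, 3.9, 4.6]) → bbox [0,0,0] .. [3.9,3.9,4.6]
lo = A.lo+B.lo = [-8.9+0, -4+0, -0.6+0] = [-8.900,-4.000,-0.600]
hi = A.hi+B.hi = [-5.7+3.9, -0.8+3.9, 0.8+4.6] = [-1.800,3.100,5.400]
diag = √(7.1²+7.1²+6²) = √136.82 = 11.697


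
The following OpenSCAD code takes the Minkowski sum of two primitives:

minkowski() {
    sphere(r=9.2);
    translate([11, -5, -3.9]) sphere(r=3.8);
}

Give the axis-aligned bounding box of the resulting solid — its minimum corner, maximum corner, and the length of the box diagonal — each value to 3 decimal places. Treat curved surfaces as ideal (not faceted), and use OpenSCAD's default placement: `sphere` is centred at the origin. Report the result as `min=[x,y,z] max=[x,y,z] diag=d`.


min=[-2.000,-18.000,-16.900] max=[24.000,8.000,9.100] diag=45.033

A = translate([11, -5, -3.9]) sphere(r=3.8) → bbox [7.2,-8.8,-7.7] .. [14.8,-1.2,-0.1]
B = sphere(r=9.2) → bbox [-9.2,-9.2,-9.2] .. [9.2,9.2,9.2]
lo = A.lo+B.lo = [7.2-9.2, -8.8-9.2, -7.7-9.2] = [-2.000,-18.000,-16.900]
hi = A.hi+B.hi = [14.8+9.2, -1.2+9.2, -0.1+9.2] = [24.000,8.000,9.100]
diag = √(26²+26²+26²) = √2028 = 45.033


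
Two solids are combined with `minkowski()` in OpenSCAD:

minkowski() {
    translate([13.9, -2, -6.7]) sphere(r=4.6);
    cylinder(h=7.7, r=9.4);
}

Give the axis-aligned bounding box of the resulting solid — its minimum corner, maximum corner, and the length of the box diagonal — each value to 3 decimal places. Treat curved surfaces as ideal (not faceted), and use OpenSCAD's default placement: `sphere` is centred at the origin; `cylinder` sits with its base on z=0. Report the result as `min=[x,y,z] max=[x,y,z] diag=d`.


min=[-0.100,-16.000,-11.300] max=[27.900,12.000,5.600] diag=43.054

A = translate([13.9, -2, -6.7]) sphere(r=4.6) → bbox [9.3,-6.6,-11.3] .. [18.5,2.6,-2.1]
B = cylinder(h=7.7, r=9.4) → bbox [-9.4,-9.4,0] .. [9.4,9.4,7.7]
lo = A.lo+B.lo = [9.3-9.4, -6.6-9.4, -11.3+0] = [-0.100,-16.000,-11.300]
hi = A.hi+B.hi = [18.5+9.4, 2.6+9.4, -2.1+7.7] = [27.900,12.000,5.600]
diag = √(28²+28²+16.9²) = √1853.61 = 43.054


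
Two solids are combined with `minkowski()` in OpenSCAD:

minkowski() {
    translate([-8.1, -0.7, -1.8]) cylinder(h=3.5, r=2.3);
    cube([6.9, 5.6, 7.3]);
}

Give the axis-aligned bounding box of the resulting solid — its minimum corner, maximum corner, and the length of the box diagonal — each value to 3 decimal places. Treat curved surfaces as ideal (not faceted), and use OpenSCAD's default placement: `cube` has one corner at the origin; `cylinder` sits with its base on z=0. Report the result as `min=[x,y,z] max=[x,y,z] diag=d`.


A = translate([-8.1, -0.7, -1.8]) cylinder(h=3.5, r=2.3) → bbox [-10.4,-3,-1.8] .. [-5.8,1.6,1.7]
B = cube([6.9, 5.6, 7.3]) → bbox [0,0,0] .. [6.9,5.6,7.3]
lo = A.lo+B.lo = [-10.4+0, -3+0, -1.8+0] = [-10.400,-3.000,-1.800]
hi = A.hi+B.hi = [-5.8+6.9, 1.6+5.6, 1.7+7.3] = [1.100,7.200,9.000]
diag = √(11.5²+10.2²+10.8²) = √352.93 = 18.786

min=[-10.400,-3.000,-1.800] max=[1.100,7.200,9.000] diag=18.786


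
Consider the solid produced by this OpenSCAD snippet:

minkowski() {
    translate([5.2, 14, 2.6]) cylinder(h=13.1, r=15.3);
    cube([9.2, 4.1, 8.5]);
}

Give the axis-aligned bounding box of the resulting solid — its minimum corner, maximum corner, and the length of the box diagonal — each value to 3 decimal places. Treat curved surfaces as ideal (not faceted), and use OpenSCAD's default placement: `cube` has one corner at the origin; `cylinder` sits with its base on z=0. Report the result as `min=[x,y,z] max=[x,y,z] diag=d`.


A = translate([5.2, 14, 2.6]) cylinder(h=13.1, r=15.3) → bbox [-10.1,-1.3,2.6] .. [20.5,29.3,15.7]
B = cube([9.2, 4.1, 8.5]) → bbox [0,0,0] .. [9.2,4.1,8.5]
lo = A.lo+B.lo = [-10.1+0, -1.3+0, 2.6+0] = [-10.100,-1.300,2.600]
hi = A.hi+B.hi = [20.5+9.2, 29.3+4.1, 15.7+8.5] = [29.700,33.400,24.200]
diag = √(39.8²+34.7²+21.6²) = √3254.69 = 57.050

min=[-10.100,-1.300,2.600] max=[29.700,33.400,24.200] diag=57.050


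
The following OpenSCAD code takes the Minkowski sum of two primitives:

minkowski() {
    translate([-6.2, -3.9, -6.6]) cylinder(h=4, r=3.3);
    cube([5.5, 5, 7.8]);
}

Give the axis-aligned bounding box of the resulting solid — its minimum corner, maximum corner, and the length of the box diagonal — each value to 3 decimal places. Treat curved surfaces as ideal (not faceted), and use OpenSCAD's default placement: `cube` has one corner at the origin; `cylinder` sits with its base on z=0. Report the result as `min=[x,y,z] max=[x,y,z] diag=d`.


A = translate([-6.2, -3.9, -6.6]) cylinder(h=4, r=3.3) → bbox [-9.5,-7.2,-6.6] .. [-2.9,-0.6,-2.6]
B = cube([5.5, 5, 7.8]) → bbox [0,0,0] .. [5.5,5,7.8]
lo = A.lo+B.lo = [-9.5+0, -7.2+0, -6.6+0] = [-9.500,-7.200,-6.600]
hi = A.hi+B.hi = [-2.9+5.5, -0.6+5, -2.6+7.8] = [2.600,4.400,5.200]
diag = √(12.1²+11.6²+11.8²) = √420.21 = 20.499

min=[-9.500,-7.200,-6.600] max=[2.600,4.400,5.200] diag=20.499


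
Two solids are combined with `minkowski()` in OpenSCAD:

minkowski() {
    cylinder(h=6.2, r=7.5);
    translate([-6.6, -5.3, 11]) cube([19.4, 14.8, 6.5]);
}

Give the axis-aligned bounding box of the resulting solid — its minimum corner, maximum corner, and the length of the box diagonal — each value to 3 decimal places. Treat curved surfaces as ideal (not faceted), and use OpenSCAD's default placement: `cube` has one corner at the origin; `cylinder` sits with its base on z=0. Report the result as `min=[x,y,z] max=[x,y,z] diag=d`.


A = translate([-6.6, -5.3, 11]) cube([19.4, 14.8, 6.5]) → bbox [-6.6,-5.3,11] .. [12.8,9.5,17.5]
B = cylinder(h=6.2, r=7.5) → bbox [-7.5,-7.5,0] .. [7.5,7.5,6.2]
lo = A.lo+B.lo = [-6.6-7.5, -5.3-7.5, 11+0] = [-14.100,-12.800,11.000]
hi = A.hi+B.hi = [12.8+7.5, 9.5+7.5, 17.5+6.2] = [20.300,17.000,23.700]
diag = √(34.4²+29.8²+12.7²) = √2232.69 = 47.251

min=[-14.100,-12.800,11.000] max=[20.300,17.000,23.700] diag=47.251


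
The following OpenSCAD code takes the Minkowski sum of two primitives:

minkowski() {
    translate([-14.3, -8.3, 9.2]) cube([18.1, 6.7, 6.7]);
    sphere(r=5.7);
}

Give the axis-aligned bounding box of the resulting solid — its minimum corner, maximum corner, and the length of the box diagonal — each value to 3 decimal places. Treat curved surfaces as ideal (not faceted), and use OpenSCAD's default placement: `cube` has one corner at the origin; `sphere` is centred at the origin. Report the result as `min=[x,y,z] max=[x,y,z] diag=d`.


A = translate([-14.3, -8.3, 9.2]) cube([18.1, 6.7, 6.7]) → bbox [-14.3,-8.3,9.2] .. [3.8,-1.6,15.9]
B = sphere(r=5.7) → bbox [-5.7,-5.7,-5.7] .. [5.7,5.7,5.7]
lo = A.lo+B.lo = [-14.3-5.7, -8.3-5.7, 9.2-5.7] = [-20.000,-14.000,3.500]
hi = A.hi+B.hi = [3.8+5.7, -1.6+5.7, 15.9+5.7] = [9.500,4.100,21.600]
diag = √(29.5²+18.1²+18.1²) = √1525.47 = 39.057

min=[-20.000,-14.000,3.500] max=[9.500,4.100,21.600] diag=39.057


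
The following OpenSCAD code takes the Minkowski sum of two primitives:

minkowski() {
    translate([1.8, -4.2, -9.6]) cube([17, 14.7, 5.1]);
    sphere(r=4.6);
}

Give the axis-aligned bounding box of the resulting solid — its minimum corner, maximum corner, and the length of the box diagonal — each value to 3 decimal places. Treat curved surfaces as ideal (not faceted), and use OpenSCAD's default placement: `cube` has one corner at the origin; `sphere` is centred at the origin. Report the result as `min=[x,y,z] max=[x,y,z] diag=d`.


min=[-2.800,-8.800,-14.200] max=[23.400,15.100,0.100] diag=38.238

A = translate([1.8, -4.2, -9.6]) cube([17, 14.7, 5.1]) → bbox [1.8,-4.2,-9.6] .. [18.8,10.5,-4.5]
B = sphere(r=4.6) → bbox [-4.6,-4.6,-4.6] .. [4.6,4.6,4.6]
lo = A.lo+B.lo = [1.8-4.6, -4.2-4.6, -9.6-4.6] = [-2.800,-8.800,-14.200]
hi = A.hi+B.hi = [18.8+4.6, 10.5+4.6, -4.5+4.6] = [23.400,15.100,0.100]
diag = √(26.2²+23.9²+14.3²) = √1462.14 = 38.238


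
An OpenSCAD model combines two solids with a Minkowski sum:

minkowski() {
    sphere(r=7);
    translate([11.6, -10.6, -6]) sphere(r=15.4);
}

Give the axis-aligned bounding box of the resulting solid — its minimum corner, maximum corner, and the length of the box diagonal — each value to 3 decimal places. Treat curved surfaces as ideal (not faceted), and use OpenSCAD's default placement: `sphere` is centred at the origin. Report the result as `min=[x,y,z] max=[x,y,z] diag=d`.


A = translate([11.6, -10.6, -6]) sphere(r=15.4) → bbox [-3.8,-26,-21.4] .. [27,4.8,9.4]
B = sphere(r=7) → bbox [-7,-7,-7] .. [7,7,7]
lo = A.lo+B.lo = [-3.8-7, -26-7, -21.4-7] = [-10.800,-33.000,-28.400]
hi = A.hi+B.hi = [27+7, 4.8+7, 9.4+7] = [34.000,11.800,16.400]
diag = √(44.8²+44.8²+44.8²) = √6021.12 = 77.596

min=[-10.800,-33.000,-28.400] max=[34.000,11.800,16.400] diag=77.596


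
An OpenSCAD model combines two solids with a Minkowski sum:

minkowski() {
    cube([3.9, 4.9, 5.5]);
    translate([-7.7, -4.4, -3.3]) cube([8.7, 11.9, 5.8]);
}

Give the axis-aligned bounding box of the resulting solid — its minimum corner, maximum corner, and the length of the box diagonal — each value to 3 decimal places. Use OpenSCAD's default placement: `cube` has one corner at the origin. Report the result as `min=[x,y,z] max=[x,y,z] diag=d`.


A = translate([-7.7, -4.4, -3.3]) cube([8.7, 11.9, 5.8]) → bbox [-7.7,-4.4,-3.3] .. [1,7.5,2.5]
B = cube([3.9, 4.9, 5.5]) → bbox [0,0,0] .. [3.9,4.9,5.5]
lo = A.lo+B.lo = [-7.7+0, -4.4+0, -3.3+0] = [-7.700,-4.400,-3.300]
hi = A.hi+B.hi = [1+3.9, 7.5+4.9, 2.5+5.5] = [4.900,12.400,8.000]
diag = √(12.6²+16.8²+11.3²) = √568.69 = 23.847

min=[-7.700,-4.400,-3.300] max=[4.900,12.400,8.000] diag=23.847


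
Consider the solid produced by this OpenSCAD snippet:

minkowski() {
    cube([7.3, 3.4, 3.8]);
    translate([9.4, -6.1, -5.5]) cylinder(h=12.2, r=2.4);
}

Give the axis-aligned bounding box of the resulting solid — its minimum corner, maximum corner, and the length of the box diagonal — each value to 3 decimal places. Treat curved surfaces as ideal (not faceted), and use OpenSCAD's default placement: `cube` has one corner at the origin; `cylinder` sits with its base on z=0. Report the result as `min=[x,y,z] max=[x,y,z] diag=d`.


min=[7.000,-8.500,-5.500] max=[19.100,-0.300,10.500] diag=21.671

A = translate([9.4, -6.1, -5.5]) cylinder(h=12.2, r=2.4) → bbox [7,-8.5,-5.5] .. [11.8,-3.7,6.7]
B = cube([7.3, 3.4, 3.8]) → bbox [0,0,0] .. [7.3,3.4,3.8]
lo = A.lo+B.lo = [7+0, -8.5+0, -5.5+0] = [7.000,-8.500,-5.500]
hi = A.hi+B.hi = [11.8+7.3, -3.7+3.4, 6.7+3.8] = [19.100,-0.300,10.500]
diag = √(12.1²+8.2²+16²) = √469.65 = 21.671


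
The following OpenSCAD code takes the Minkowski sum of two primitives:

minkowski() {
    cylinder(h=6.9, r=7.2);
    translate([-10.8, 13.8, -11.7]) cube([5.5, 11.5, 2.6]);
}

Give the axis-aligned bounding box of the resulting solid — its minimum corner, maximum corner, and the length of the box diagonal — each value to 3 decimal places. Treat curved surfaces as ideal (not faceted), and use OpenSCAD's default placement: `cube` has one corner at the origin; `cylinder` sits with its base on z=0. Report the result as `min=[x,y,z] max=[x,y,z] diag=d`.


A = translate([-10.8, 13.8, -11.7]) cube([5.5, 11.5, 2.6]) → bbox [-10.8,13.8,-11.7] .. [-5.3,25.3,-9.1]
B = cylinder(h=6.9, r=7.2) → bbox [-7.2,-7.2,0] .. [7.2,7.2,6.9]
lo = A.lo+B.lo = [-10.8-7.2, 13.8-7.2, -11.7+0] = [-18.000,6.600,-11.700]
hi = A.hi+B.hi = [-5.3+7.2, 25.3+7.2, -9.1+6.9] = [1.900,32.500,-2.200]
diag = √(19.9²+25.9²+9.5²) = √1157.07 = 34.016

min=[-18.000,6.600,-11.700] max=[1.900,32.500,-2.200] diag=34.016


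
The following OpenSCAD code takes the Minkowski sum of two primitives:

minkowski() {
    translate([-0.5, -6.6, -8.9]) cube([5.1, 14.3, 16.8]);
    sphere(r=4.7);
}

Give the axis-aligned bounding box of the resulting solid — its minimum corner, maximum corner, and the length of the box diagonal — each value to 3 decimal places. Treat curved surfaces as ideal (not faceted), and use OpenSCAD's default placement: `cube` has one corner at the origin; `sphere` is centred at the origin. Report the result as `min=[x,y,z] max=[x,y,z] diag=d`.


A = translate([-0.5, -6.6, -8.9]) cube([5.1, 14.3, 16.8]) → bbox [-0.5,-6.6,-8.9] .. [4.6,7.7,7.9]
B = sphere(r=4.7) → bbox [-4.7,-4.7,-4.7] .. [4.7,4.7,4.7]
lo = A.lo+B.lo = [-0.5-4.7, -6.6-4.7, -8.9-4.7] = [-5.200,-11.300,-13.600]
hi = A.hi+B.hi = [4.6+4.7, 7.7+4.7, 7.9+4.7] = [9.300,12.400,12.600]
diag = √(14.5²+23.7²+26.2²) = √1458.38 = 38.189

min=[-5.200,-11.300,-13.600] max=[9.300,12.400,12.600] diag=38.189


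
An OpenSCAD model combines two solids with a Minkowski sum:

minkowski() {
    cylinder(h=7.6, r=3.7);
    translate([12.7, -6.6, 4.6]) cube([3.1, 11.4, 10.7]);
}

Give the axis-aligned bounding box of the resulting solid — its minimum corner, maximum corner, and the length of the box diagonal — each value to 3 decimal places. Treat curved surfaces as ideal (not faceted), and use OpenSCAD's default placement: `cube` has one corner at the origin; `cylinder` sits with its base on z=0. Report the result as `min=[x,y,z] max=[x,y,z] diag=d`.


A = translate([12.7, -6.6, 4.6]) cube([3.1, 11.4, 10.7]) → bbox [12.7,-6.6,4.6] .. [15.8,4.8,15.3]
B = cylinder(h=7.6, r=3.7) → bbox [-3.7,-3.7,0] .. [3.7,3.7,7.6]
lo = A.lo+B.lo = [12.7-3.7, -6.6-3.7, 4.6+0] = [9.000,-10.300,4.600]
hi = A.hi+B.hi = [15.8+3.7, 4.8+3.7, 15.3+7.6] = [19.500,8.500,22.900]
diag = √(10.5²+18.8²+18.3²) = √798.58 = 28.259

min=[9.000,-10.300,4.600] max=[19.500,8.500,22.900] diag=28.259


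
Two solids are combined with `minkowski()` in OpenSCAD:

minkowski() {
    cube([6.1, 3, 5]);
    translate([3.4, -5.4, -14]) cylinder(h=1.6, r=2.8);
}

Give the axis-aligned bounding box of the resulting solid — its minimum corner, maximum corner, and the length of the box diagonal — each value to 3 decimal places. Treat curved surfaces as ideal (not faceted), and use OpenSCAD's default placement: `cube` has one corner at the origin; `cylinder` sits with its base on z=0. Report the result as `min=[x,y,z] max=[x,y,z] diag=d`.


A = translate([3.4, -5.4, -14]) cylinder(h=1.6, r=2.8) → bbox [0.6,-8.2,-14] .. [6.2,-2.6,-12.4]
B = cube([6.1, 3, 5]) → bbox [0,0,0] .. [6.1,3,5]
lo = A.lo+B.lo = [0.6+0, -8.2+0, -14+0] = [0.600,-8.200,-14.000]
hi = A.hi+B.hi = [6.2+6.1, -2.6+3, -12.4+5] = [12.300,0.400,-7.400]
diag = √(11.7²+8.6²+6.6²) = √254.41 = 15.950

min=[0.600,-8.200,-14.000] max=[12.300,0.400,-7.400] diag=15.950


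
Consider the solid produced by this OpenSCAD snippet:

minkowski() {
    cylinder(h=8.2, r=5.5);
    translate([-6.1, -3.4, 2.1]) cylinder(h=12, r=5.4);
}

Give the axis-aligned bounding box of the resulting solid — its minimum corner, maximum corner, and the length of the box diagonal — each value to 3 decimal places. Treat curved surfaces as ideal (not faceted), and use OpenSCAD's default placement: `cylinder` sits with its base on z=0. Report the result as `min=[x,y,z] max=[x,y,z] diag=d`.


min=[-17.000,-14.300,2.100] max=[4.800,7.500,22.300] diag=36.858

A = translate([-6.1, -3.4, 2.1]) cylinder(h=12, r=5.4) → bbox [-11.5,-8.8,2.1] .. [-0.7,2,14.1]
B = cylinder(h=8.2, r=5.5) → bbox [-5.5,-5.5,0] .. [5.5,5.5,8.2]
lo = A.lo+B.lo = [-11.5-5.5, -8.8-5.5, 2.1+0] = [-17.000,-14.300,2.100]
hi = A.hi+B.hi = [-0.7+5.5, 2+5.5, 14.1+8.2] = [4.800,7.500,22.300]
diag = √(21.8²+21.8²+20.2²) = √1358.52 = 36.858


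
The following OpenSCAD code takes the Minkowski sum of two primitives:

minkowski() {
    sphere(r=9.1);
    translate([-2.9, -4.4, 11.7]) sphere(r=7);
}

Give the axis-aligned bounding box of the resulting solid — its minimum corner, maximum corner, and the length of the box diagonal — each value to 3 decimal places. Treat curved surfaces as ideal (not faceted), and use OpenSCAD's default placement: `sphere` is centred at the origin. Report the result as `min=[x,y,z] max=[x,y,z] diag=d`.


min=[-19.000,-20.500,-4.400] max=[13.200,11.700,27.800] diag=55.772

A = translate([-2.9, -4.4, 11.7]) sphere(r=7) → bbox [-9.9,-11.4,4.7] .. [4.1,2.6,18.7]
B = sphere(r=9.1) → bbox [-9.1,-9.1,-9.1] .. [9.1,9.1,9.1]
lo = A.lo+B.lo = [-9.9-9.1, -11.4-9.1, 4.7-9.1] = [-19.000,-20.500,-4.400]
hi = A.hi+B.hi = [4.1+9.1, 2.6+9.1, 18.7+9.1] = [13.200,11.700,27.800]
diag = √(32.2²+32.2²+32.2²) = √3110.52 = 55.772


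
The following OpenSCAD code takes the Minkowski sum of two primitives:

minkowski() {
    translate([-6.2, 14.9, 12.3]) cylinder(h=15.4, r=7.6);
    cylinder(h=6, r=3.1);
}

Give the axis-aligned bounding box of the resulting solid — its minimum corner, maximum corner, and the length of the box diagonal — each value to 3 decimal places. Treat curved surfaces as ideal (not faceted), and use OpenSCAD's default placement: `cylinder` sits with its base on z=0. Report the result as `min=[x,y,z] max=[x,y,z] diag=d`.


min=[-16.900,4.200,12.300] max=[4.500,25.600,33.700] diag=37.066

A = translate([-6.2, 14.9, 12.3]) cylinder(h=15.4, r=7.6) → bbox [-13.8,7.3,12.3] .. [1.4,22.5,27.7]
B = cylinder(h=6, r=3.1) → bbox [-3.1,-3.1,0] .. [3.1,3.1,6]
lo = A.lo+B.lo = [-13.8-3.1, 7.3-3.1, 12.3+0] = [-16.900,4.200,12.300]
hi = A.hi+B.hi = [1.4+3.1, 22.5+3.1, 27.7+6] = [4.500,25.600,33.700]
diag = √(21.4²+21.4²+21.4²) = √1373.88 = 37.066


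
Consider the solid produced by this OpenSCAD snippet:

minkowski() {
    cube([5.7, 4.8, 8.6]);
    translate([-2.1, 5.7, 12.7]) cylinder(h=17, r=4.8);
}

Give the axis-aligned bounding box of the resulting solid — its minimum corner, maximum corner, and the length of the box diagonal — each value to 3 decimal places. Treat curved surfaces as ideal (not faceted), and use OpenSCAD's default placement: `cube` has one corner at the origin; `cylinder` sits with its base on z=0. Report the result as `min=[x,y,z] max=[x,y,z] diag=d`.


min=[-6.900,0.900,12.700] max=[8.400,15.300,38.300] diag=33.118

A = translate([-2.1, 5.7, 12.7]) cylinder(h=17, r=4.8) → bbox [-6.9,0.9,12.7] .. [2.7,10.5,29.7]
B = cube([5.7, 4.8, 8.6]) → bbox [0,0,0] .. [5.7,4.8,8.6]
lo = A.lo+B.lo = [-6.9+0, 0.9+0, 12.7+0] = [-6.900,0.900,12.700]
hi = A.hi+B.hi = [2.7+5.7, 10.5+4.8, 29.7+8.6] = [8.400,15.300,38.300]
diag = √(15.3²+14.4²+25.6²) = √1096.81 = 33.118


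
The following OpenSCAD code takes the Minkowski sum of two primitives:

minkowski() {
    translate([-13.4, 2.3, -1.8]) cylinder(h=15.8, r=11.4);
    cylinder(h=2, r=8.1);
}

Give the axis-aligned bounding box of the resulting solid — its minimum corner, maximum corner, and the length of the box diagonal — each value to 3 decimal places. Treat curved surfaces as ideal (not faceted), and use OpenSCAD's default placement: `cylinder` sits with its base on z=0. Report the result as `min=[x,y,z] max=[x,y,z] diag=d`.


min=[-32.900,-17.200,-1.800] max=[6.100,21.800,16.000] diag=57.956

A = translate([-13.4, 2.3, -1.8]) cylinder(h=15.8, r=11.4) → bbox [-24.8,-9.1,-1.8] .. [-2,13.7,14]
B = cylinder(h=2, r=8.1) → bbox [-8.1,-8.1,0] .. [8.1,8.1,2]
lo = A.lo+B.lo = [-24.8-8.1, -9.1-8.1, -1.8+0] = [-32.900,-17.200,-1.800]
hi = A.hi+B.hi = [-2+8.1, 13.7+8.1, 14+2] = [6.100,21.800,16.000]
diag = √(39²+39²+17.8²) = √3358.84 = 57.956


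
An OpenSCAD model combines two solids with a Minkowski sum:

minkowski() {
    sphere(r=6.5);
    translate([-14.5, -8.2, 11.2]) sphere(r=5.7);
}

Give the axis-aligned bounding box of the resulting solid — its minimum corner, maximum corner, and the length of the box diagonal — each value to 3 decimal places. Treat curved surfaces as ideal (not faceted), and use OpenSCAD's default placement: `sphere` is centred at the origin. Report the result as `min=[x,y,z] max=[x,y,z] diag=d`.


A = translate([-14.5, -8.2, 11.2]) sphere(r=5.7) → bbox [-20.2,-13.9,5.5] .. [-8.8,-2.5,16.9]
B = sphere(r=6.5) → bbox [-6.5,-6.5,-6.5] .. [6.5,6.5,6.5]
lo = A.lo+B.lo = [-20.2-6.5, -13.9-6.5, 5.5-6.5] = [-26.700,-20.400,-1.000]
hi = A.hi+B.hi = [-8.8+6.5, -2.5+6.5, 16.9+6.5] = [-2.300,4.000,23.400]
diag = √(24.4²+24.4²+24.4²) = √1786.08 = 42.262

min=[-26.700,-20.400,-1.000] max=[-2.300,4.000,23.400] diag=42.262


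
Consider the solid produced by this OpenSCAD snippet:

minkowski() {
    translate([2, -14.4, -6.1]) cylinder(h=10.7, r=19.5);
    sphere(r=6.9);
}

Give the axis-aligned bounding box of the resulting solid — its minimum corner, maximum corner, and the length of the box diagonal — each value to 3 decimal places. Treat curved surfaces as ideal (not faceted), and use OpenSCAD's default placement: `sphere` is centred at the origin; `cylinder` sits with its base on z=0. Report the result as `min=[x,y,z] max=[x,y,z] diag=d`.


A = translate([2, -14.4, -6.1]) cylinder(h=10.7, r=19.5) → bbox [-17.5,-33.9,-6.1] .. [21.5,5.1,4.6]
B = sphere(r=6.9) → bbox [-6.9,-6.9,-6.9] .. [6.9,6.9,6.9]
lo = A.lo+B.lo = [-17.5-6.9, -33.9-6.9, -6.1-6.9] = [-24.400,-40.800,-13.000]
hi = A.hi+B.hi = [21.5+6.9, 5.1+6.9, 4.6+6.9] = [28.400,12.000,11.500]
diag = √(52.8²+52.8²+24.5²) = √6175.93 = 78.587

min=[-24.400,-40.800,-13.000] max=[28.400,12.000,11.500] diag=78.587


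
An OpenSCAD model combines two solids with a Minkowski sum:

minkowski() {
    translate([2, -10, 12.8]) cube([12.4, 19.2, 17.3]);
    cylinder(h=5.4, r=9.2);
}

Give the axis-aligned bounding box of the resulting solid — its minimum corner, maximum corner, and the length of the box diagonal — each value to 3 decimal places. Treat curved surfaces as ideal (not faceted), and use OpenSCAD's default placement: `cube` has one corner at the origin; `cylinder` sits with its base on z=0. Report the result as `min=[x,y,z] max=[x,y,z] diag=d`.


A = translate([2, -10, 12.8]) cube([12.4, 19.2, 17.3]) → bbox [2,-10,12.8] .. [14.4,9.2,30.1]
B = cylinder(h=5.4, r=9.2) → bbox [-9.2,-9.2,0] .. [9.2,9.2,5.4]
lo = A.lo+B.lo = [2-9.2, -10-9.2, 12.8+0] = [-7.200,-19.200,12.800]
hi = A.hi+B.hi = [14.4+9.2, 9.2+9.2, 30.1+5.4] = [23.600,18.400,35.500]
diag = √(30.8²+37.6²+22.7²) = √2877.69 = 53.644

min=[-7.200,-19.200,12.800] max=[23.600,18.400,35.500] diag=53.644


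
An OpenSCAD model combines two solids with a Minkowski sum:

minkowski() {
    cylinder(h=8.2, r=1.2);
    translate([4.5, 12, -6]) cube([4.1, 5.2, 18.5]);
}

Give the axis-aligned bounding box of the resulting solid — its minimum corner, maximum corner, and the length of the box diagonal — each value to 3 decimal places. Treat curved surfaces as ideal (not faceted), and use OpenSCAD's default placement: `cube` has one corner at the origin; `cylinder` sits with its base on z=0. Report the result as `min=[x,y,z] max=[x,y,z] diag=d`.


A = translate([4.5, 12, -6]) cube([4.1, 5.2, 18.5]) → bbox [4.5,12,-6] .. [8.6,17.2,12.5]
B = cylinder(h=8.2, r=1.2) → bbox [-1.2,-1.2,0] .. [1.2,1.2,8.2]
lo = A.lo+B.lo = [4.5-1.2, 12-1.2, -6+0] = [3.300,10.800,-6.000]
hi = A.hi+B.hi = [8.6+1.2, 17.2+1.2, 12.5+8.2] = [9.800,18.400,20.700]
diag = √(6.5²+7.6²+26.7²) = √812.9 = 28.511

min=[3.300,10.800,-6.000] max=[9.800,18.400,20.700] diag=28.511


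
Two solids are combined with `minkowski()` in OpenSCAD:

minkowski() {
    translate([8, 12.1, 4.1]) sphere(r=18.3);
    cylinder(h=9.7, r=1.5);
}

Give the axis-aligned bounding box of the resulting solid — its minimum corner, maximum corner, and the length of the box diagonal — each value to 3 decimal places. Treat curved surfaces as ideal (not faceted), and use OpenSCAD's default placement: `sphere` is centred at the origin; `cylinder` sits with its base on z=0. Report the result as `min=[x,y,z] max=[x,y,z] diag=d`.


min=[-11.800,-7.700,-14.200] max=[27.800,31.900,32.100] diag=72.664

A = translate([8, 12.1, 4.1]) sphere(r=18.3) → bbox [-10.3,-6.2,-14.2] .. [26.3,30.4,22.4]
B = cylinder(h=9.7, r=1.5) → bbox [-1.5,-1.5,0] .. [1.5,1.5,9.7]
lo = A.lo+B.lo = [-10.3-1.5, -6.2-1.5, -14.2+0] = [-11.800,-7.700,-14.200]
hi = A.hi+B.hi = [26.3+1.5, 30.4+1.5, 22.4+9.7] = [27.800,31.900,32.100]
diag = √(39.6²+39.6²+46.3²) = √5280.01 = 72.664


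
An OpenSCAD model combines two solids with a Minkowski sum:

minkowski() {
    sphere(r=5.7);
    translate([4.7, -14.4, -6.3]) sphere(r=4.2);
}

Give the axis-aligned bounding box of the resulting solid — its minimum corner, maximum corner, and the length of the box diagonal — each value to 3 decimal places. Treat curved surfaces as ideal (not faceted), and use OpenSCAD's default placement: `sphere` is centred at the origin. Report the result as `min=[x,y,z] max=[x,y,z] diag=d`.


A = translate([4.7, -14.4, -6.3]) sphere(r=4.2) → bbox [0.5,-18.6,-10.5] .. [8.9,-10.2,-2.1]
B = sphere(r=5.7) → bbox [-5.7,-5.7,-5.7] .. [5.7,5.7,5.7]
lo = A.lo+B.lo = [0.5-5.7, -18.6-5.7, -10.5-5.7] = [-5.200,-24.300,-16.200]
hi = A.hi+B.hi = [8.9+5.7, -10.2+5.7, -2.1+5.7] = [14.600,-4.500,3.600]
diag = √(19.8²+19.8²+19.8²) = √1176.12 = 34.295

min=[-5.200,-24.300,-16.200] max=[14.600,-4.500,3.600] diag=34.295


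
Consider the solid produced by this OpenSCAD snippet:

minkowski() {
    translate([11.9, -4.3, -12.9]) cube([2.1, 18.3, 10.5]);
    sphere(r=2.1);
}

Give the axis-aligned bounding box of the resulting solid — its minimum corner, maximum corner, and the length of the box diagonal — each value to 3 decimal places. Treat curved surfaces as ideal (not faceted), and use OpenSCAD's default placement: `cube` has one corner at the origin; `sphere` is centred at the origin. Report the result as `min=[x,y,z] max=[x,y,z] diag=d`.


A = translate([11.9, -4.3, -12.9]) cube([2.1, 18.3, 10.5]) → bbox [11.9,-4.3,-12.9] .. [14,14,-2.4]
B = sphere(r=2.1) → bbox [-2.1,-2.1,-2.1] .. [2.1,2.1,2.1]
lo = A.lo+B.lo = [11.9-2.1, -4.3-2.1, -12.9-2.1] = [9.800,-6.400,-15.000]
hi = A.hi+B.hi = [14+2.1, 14+2.1, -2.4+2.1] = [16.100,16.100,-0.300]
diag = √(6.3²+22.5²+14.7²) = √762.03 = 27.605

min=[9.800,-6.400,-15.000] max=[16.100,16.100,-0.300] diag=27.605


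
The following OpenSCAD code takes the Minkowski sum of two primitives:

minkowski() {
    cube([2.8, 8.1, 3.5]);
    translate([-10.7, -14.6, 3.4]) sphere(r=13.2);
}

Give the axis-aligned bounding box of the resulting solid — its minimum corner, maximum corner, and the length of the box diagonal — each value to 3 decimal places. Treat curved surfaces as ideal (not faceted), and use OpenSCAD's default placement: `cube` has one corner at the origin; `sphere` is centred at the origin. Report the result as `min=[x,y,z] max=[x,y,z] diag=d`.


min=[-23.900,-27.800,-9.800] max=[5.300,6.700,20.100] diag=54.193

A = translate([-10.7, -14.6, 3.4]) sphere(r=13.2) → bbox [-23.9,-27.8,-9.8] .. [2.5,-1.4,16.6]
B = cube([2.8, 8.1, 3.5]) → bbox [0,0,0] .. [2.8,8.1,3.5]
lo = A.lo+B.lo = [-23.9+0, -27.8+0, -9.8+0] = [-23.900,-27.800,-9.800]
hi = A.hi+B.hi = [2.5+2.8, -1.4+8.1, 16.6+3.5] = [5.300,6.700,20.100]
diag = √(29.2²+34.5²+29.9²) = √2936.9 = 54.193


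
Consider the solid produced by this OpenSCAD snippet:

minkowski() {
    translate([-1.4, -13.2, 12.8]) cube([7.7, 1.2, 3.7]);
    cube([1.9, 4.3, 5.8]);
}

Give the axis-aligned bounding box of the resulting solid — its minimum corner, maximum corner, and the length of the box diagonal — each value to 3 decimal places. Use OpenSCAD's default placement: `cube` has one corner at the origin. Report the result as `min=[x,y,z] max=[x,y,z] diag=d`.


A = translate([-1.4, -13.2, 12.8]) cube([7.7, 1.2, 3.7]) → bbox [-1.4,-13.2,12.8] .. [6.3,-12,16.5]
B = cube([1.9, 4.3, 5.8]) → bbox [0,0,0] .. [1.9,4.3,5.8]
lo = A.lo+B.lo = [-1.4+0, -13.2+0, 12.8+0] = [-1.400,-13.200,12.800]
hi = A.hi+B.hi = [6.3+1.9, -12+4.3, 16.5+5.8] = [8.200,-7.700,22.300]
diag = √(9.6²+5.5²+9.5²) = √212.66 = 14.583

min=[-1.400,-13.200,12.800] max=[8.200,-7.700,22.300] diag=14.583


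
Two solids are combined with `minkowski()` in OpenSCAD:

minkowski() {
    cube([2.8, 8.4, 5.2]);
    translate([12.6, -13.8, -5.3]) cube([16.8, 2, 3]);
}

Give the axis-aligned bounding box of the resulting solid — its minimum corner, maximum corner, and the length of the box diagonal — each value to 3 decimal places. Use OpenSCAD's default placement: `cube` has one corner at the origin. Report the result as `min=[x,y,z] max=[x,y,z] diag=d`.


A = translate([12.6, -13.8, -5.3]) cube([16.8, 2, 3]) → bbox [12.6,-13.8,-5.3] .. [29.4,-11.8,-2.3]
B = cube([2.8, 8.4, 5.2]) → bbox [0,0,0] .. [2.8,8.4,5.2]
lo = A.lo+B.lo = [12.6+0, -13.8+0, -5.3+0] = [12.600,-13.800,-5.300]
hi = A.hi+B.hi = [29.4+2.8, -11.8+8.4, -2.3+5.2] = [32.200,-3.400,2.900]
diag = √(19.6²+10.4²+8.2²) = √559.56 = 23.655

min=[12.600,-13.800,-5.300] max=[32.200,-3.400,2.900] diag=23.655


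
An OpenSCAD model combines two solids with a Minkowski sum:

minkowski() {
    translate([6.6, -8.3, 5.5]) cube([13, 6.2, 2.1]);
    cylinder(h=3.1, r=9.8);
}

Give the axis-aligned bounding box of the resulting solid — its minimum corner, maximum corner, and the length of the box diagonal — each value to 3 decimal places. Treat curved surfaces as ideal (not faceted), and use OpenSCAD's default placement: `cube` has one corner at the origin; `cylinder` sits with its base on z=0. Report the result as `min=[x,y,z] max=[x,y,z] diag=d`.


A = translate([6.6, -8.3, 5.5]) cube([13, 6.2, 2.1]) → bbox [6.6,-8.3,5.5] .. [19.6,-2.1,7.6]
B = cylinder(h=3.1, r=9.8) → bbox [-9.8,-9.8,0] .. [9.8,9.8,3.1]
lo = A.lo+B.lo = [6.6-9.8, -8.3-9.8, 5.5+0] = [-3.200,-18.100,5.500]
hi = A.hi+B.hi = [19.6+9.8, -2.1+9.8, 7.6+3.1] = [29.400,7.700,10.700]
diag = √(32.6²+25.8²+5.2²) = √1755.44 = 41.898

min=[-3.200,-18.100,5.500] max=[29.400,7.700,10.700] diag=41.898


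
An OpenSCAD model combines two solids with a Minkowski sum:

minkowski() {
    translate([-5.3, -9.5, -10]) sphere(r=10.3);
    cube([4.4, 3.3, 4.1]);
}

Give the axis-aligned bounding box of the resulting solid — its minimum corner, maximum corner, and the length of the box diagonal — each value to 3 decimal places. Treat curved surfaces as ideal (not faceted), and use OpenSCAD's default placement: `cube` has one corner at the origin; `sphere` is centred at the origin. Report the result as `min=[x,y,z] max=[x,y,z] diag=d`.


min=[-15.600,-19.800,-20.300] max=[9.400,4.100,4.400] diag=42.501

A = translate([-5.3, -9.5, -10]) sphere(r=10.3) → bbox [-15.6,-19.8,-20.3] .. [5,0.8,0.3]
B = cube([4.4, 3.3, 4.1]) → bbox [0,0,0] .. [4.4,3.3,4.1]
lo = A.lo+B.lo = [-15.6+0, -19.8+0, -20.3+0] = [-15.600,-19.800,-20.300]
hi = A.hi+B.hi = [5+4.4, 0.8+3.3, 0.3+4.1] = [9.400,4.100,4.400]
diag = √(25²+23.9²+24.7²) = √1806.3 = 42.501


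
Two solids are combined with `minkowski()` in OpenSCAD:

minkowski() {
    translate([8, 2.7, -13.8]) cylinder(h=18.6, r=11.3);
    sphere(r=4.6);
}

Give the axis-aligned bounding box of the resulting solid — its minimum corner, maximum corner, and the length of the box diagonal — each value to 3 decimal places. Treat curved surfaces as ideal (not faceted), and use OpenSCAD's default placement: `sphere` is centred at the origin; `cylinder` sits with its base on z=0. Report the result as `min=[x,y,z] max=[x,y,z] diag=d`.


min=[-7.900,-13.200,-18.400] max=[23.900,18.600,9.400] diag=52.871

A = translate([8, 2.7, -13.8]) cylinder(h=18.6, r=11.3) → bbox [-3.3,-8.6,-13.8] .. [19.3,14,4.8]
B = sphere(r=4.6) → bbox [-4.6,-4.6,-4.6] .. [4.6,4.6,4.6]
lo = A.lo+B.lo = [-3.3-4.6, -8.6-4.6, -13.8-4.6] = [-7.900,-13.200,-18.400]
hi = A.hi+B.hi = [19.3+4.6, 14+4.6, 4.8+4.6] = [23.900,18.600,9.400]
diag = √(31.8²+31.8²+27.8²) = √2795.32 = 52.871


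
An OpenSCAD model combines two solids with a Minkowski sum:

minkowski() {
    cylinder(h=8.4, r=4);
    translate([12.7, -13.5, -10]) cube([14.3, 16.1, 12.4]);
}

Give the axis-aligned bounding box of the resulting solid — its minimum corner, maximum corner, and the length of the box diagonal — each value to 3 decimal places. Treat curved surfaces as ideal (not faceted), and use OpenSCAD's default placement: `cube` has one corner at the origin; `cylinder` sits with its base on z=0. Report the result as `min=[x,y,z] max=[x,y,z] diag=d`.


A = translate([12.7, -13.5, -10]) cube([14.3, 16.1, 12.4]) → bbox [12.7,-13.5,-10] .. [27,2.6,2.4]
B = cylinder(h=8.4, r=4) → bbox [-4,-4,0] .. [4,4,8.4]
lo = A.lo+B.lo = [12.7-4, -13.5-4, -10+0] = [8.700,-17.500,-10.000]
hi = A.hi+B.hi = [27+4, 2.6+4, 2.4+8.4] = [31.000,6.600,10.800]
diag = √(22.3²+24.1²+20.8²) = √1510.74 = 38.868

min=[8.700,-17.500,-10.000] max=[31.000,6.600,10.800] diag=38.868


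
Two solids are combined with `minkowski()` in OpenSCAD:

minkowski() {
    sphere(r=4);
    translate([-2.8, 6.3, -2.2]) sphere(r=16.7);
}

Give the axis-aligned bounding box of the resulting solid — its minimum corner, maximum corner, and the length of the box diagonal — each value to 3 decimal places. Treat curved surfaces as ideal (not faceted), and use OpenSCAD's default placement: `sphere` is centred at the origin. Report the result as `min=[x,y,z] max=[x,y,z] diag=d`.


A = translate([-2.8, 6.3, -2.2]) sphere(r=16.7) → bbox [-19.5,-10.4,-18.9] .. [13.9,23,14.5]
B = sphere(r=4) → bbox [-4,-4,-4] .. [4,4,4]
lo = A.lo+B.lo = [-19.5-4, -10.4-4, -18.9-4] = [-23.500,-14.400,-22.900]
hi = A.hi+B.hi = [13.9+4, 23+4, 14.5+4] = [17.900,27.000,18.500]
diag = √(41.4²+41.4²+41.4²) = √5141.88 = 71.707

min=[-23.500,-14.400,-22.900] max=[17.900,27.000,18.500] diag=71.707


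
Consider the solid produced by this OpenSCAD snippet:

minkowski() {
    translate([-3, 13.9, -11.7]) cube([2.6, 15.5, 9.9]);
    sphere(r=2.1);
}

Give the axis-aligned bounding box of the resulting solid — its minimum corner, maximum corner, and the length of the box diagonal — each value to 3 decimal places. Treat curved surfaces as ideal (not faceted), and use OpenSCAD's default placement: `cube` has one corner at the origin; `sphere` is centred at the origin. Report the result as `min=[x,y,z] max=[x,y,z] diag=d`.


min=[-5.100,11.800,-13.800] max=[1.700,31.500,0.300] diag=25.162

A = translate([-3, 13.9, -11.7]) cube([2.6, 15.5, 9.9]) → bbox [-3,13.9,-11.7] .. [-0.4,29.4,-1.8]
B = sphere(r=2.1) → bbox [-2.1,-2.1,-2.1] .. [2.1,2.1,2.1]
lo = A.lo+B.lo = [-3-2.1, 13.9-2.1, -11.7-2.1] = [-5.100,11.800,-13.800]
hi = A.hi+B.hi = [-0.4+2.1, 29.4+2.1, -1.8+2.1] = [1.700,31.500,0.300]
diag = √(6.8²+19.7²+14.1²) = √633.14 = 25.162
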